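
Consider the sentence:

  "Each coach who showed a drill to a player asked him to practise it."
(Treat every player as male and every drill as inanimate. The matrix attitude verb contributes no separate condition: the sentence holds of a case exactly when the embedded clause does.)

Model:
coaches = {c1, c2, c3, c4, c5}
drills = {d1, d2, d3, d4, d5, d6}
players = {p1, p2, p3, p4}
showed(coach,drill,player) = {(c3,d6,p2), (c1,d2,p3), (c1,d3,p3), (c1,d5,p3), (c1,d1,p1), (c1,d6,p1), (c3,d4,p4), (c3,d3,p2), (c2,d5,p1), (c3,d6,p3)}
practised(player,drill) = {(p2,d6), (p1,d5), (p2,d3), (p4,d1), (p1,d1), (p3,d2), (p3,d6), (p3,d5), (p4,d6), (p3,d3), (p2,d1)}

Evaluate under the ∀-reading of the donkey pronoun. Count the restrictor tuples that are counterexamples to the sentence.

"him" takes "a player" as antecedent and "it" takes "a drill"; both are donkey pronouns co-varying with the restrictor.
Strong reading: for every (c,d,p) with showed(c,d,p), practised(p,d).
Restrictor triples: (c1,d1,p1)→practised(p1,d1) ✓  (c1,d2,p3)→practised(p3,d2) ✓  (c1,d3,p3)→practised(p3,d3) ✓  (c1,d5,p3)→practised(p3,d5) ✓  (c1,d6,p1)→practised(p1,d6) ✗  (c2,d5,p1)→practised(p1,d5) ✓  (c3,d3,p2)→practised(p2,d3) ✓  (c3,d4,p4)→practised(p4,d4) ✗  (c3,d6,p2)→practised(p2,d6) ✓  (c3,d6,p3)→practised(p3,d6) ✓
Counterexamples (restrictor triples failing the scope): 2.

2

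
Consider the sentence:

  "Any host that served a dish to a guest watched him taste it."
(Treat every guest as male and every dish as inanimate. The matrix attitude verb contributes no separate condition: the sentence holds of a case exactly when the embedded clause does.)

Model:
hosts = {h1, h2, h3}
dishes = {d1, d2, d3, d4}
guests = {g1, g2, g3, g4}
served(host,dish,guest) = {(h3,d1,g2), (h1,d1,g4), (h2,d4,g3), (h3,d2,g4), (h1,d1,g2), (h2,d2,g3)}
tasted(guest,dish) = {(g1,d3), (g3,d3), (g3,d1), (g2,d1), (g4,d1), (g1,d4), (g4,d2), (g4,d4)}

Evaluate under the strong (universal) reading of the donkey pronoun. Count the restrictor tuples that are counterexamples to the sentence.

"him" takes "a guest" as antecedent and "it" takes "a dish"; both are donkey pronouns co-varying with the restrictor.
Strong reading: for every (h,d,g) with served(h,d,g), tasted(g,d).
Restrictor triples: (h1,d1,g2)→tasted(g2,d1) ✓  (h1,d1,g4)→tasted(g4,d1) ✓  (h2,d2,g3)→tasted(g3,d2) ✗  (h2,d4,g3)→tasted(g3,d4) ✗  (h3,d1,g2)→tasted(g2,d1) ✓  (h3,d2,g4)→tasted(g4,d2) ✓
Counterexamples (restrictor triples failing the scope): 2.

2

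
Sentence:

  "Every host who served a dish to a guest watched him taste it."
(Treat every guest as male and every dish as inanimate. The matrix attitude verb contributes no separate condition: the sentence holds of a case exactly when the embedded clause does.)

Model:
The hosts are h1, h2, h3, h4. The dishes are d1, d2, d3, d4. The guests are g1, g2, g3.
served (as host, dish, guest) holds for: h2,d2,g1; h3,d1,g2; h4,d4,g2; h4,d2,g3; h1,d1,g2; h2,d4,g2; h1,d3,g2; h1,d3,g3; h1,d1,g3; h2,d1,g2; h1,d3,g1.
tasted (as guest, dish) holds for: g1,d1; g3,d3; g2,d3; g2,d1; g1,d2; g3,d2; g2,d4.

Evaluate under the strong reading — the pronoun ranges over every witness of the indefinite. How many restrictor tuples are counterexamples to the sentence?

"him" takes "a guest" as antecedent and "it" takes "a dish"; both are donkey pronouns co-varying with the restrictor.
Strong reading: for every (h,d,g) with served(h,d,g), tasted(g,d).
Restrictor triples: (h1,d1,g2)→tasted(g2,d1) ✓  (h1,d1,g3)→tasted(g3,d1) ✗  (h1,d3,g1)→tasted(g1,d3) ✗  (h1,d3,g2)→tasted(g2,d3) ✓  (h1,d3,g3)→tasted(g3,d3) ✓  (h2,d1,g2)→tasted(g2,d1) ✓  (h2,d2,g1)→tasted(g1,d2) ✓  (h2,d4,g2)→tasted(g2,d4) ✓  (h3,d1,g2)→tasted(g2,d1) ✓  (h4,d2,g3)→tasted(g3,d2) ✓  (h4,d4,g2)→tasted(g2,d4) ✓
Counterexamples (restrictor triples failing the scope): 2.

2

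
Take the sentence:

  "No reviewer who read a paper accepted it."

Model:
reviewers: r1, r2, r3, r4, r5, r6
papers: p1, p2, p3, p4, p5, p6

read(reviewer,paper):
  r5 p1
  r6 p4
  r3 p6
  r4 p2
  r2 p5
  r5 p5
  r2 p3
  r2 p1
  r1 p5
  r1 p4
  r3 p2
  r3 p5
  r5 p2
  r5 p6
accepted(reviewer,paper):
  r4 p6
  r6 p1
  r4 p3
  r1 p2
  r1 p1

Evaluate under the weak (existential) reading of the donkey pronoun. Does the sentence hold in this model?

True

"it" takes "a paper" as antecedent — a donkey pronoun bound across the clause boundary.
Truth condition: for no (r,p) with read(r,p) does accepted(r,p) hold.
Restrictor pairs — does the scope hold? (r1,p4):fails  (r1,p5):fails  (r2,p1):fails  (r2,p3):fails  (r2,p5):fails  (r3,p2):fails  (r3,p5):fails  (r3,p6):fails  (r4,p2):fails  (r5,p1):fails  (r5,p2):fails  (r5,p5):fails  (r5,p6):fails  (r6,p4):fails
Scope holds for no restrictor pair, so the sentence is true.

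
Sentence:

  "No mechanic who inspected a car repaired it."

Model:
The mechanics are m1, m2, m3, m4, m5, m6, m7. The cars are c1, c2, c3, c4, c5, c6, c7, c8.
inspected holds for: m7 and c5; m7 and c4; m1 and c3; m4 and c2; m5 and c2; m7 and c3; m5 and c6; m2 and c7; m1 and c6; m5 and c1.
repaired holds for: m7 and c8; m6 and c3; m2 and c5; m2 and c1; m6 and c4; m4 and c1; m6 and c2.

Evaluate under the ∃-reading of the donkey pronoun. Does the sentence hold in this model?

True

"it" takes "a car" as antecedent — a donkey pronoun bound across the clause boundary.
Truth condition: for no (m,c) with inspected(m,c) does repaired(m,c) hold.
Restrictor pairs — does the scope hold? (m1,c3):fails  (m1,c6):fails  (m2,c7):fails  (m4,c2):fails  (m5,c1):fails  (m5,c2):fails  (m5,c6):fails  (m7,c3):fails  (m7,c4):fails  (m7,c5):fails
Scope holds for no restrictor pair, so the sentence is true.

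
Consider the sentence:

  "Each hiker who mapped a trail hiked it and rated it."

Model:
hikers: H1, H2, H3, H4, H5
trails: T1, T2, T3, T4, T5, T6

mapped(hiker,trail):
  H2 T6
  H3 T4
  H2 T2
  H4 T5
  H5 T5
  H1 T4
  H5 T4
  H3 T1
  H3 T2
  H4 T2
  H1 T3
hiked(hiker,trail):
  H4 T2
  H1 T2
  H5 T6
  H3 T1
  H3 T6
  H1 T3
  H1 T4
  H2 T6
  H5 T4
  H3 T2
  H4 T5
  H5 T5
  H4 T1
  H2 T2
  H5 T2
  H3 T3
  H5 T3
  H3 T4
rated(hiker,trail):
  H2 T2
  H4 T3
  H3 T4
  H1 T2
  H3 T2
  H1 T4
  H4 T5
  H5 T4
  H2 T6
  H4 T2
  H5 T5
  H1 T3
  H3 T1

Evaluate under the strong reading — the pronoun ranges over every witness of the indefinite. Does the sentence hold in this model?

True

"it" takes "a trail" as antecedent — a donkey pronoun bound across the clause boundary.
Strong reading: for every (h,t) with mapped(h,t), hiked(h,t) ∧ rated(h,t).
Restrictor pairs: (H1,T3) ✓  (H1,T4) ✓  (H2,T2) ✓  (H2,T6) ✓  (H3,T1) ✓  (H3,T2) ✓  (H3,T4) ✓  (H4,T2) ✓  (H4,T5) ✓  (H5,T4) ✓  (H5,T5) ✓
Every restrictor pair satisfies the scope.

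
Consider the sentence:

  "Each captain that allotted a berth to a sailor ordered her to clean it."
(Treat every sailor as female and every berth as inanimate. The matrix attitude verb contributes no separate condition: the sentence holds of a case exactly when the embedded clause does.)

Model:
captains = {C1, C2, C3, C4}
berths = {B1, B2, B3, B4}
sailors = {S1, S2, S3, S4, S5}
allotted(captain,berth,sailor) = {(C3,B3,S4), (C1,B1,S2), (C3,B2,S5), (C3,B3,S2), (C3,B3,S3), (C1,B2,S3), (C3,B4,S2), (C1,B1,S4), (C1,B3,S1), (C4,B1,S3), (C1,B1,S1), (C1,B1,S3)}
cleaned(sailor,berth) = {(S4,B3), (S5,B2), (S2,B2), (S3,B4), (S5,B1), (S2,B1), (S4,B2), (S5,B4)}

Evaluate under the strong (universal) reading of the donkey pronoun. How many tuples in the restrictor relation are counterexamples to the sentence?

9

"her" takes "a sailor" as antecedent and "it" takes "a berth"; both are donkey pronouns co-varying with the restrictor.
Strong reading: for every (c,b,s) with allotted(c,b,s), cleaned(s,b).
Restrictor triples: (C1,B1,S1)→cleaned(S1,B1) ✗  (C1,B1,S2)→cleaned(S2,B1) ✓  (C1,B1,S3)→cleaned(S3,B1) ✗  (C1,B1,S4)→cleaned(S4,B1) ✗  (C1,B2,S3)→cleaned(S3,B2) ✗  (C1,B3,S1)→cleaned(S1,B3) ✗  (C3,B2,S5)→cleaned(S5,B2) ✓  (C3,B3,S2)→cleaned(S2,B3) ✗  (C3,B3,S3)→cleaned(S3,B3) ✗  (C3,B3,S4)→cleaned(S4,B3) ✓  (C3,B4,S2)→cleaned(S2,B4) ✗  (C4,B1,S3)→cleaned(S3,B1) ✗
Counterexamples (restrictor triples failing the scope): 9.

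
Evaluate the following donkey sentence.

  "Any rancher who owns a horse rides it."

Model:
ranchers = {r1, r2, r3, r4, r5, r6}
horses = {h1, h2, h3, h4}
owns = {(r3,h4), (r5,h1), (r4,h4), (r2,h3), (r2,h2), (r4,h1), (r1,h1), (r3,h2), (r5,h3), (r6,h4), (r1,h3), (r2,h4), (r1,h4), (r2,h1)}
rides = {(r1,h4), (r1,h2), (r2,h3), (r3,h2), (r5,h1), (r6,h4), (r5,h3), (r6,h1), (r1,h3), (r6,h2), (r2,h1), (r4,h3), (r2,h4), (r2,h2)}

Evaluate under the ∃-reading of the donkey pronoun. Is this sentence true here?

"it" takes "a horse" as antecedent — a donkey pronoun bound across the clause boundary.
Weak reading: every rancher r with some owns-horse has at least one owns-horse h such that rides(r,h).
Per rancher: r1:✓  r2:✓  r3:✓  r4:✗  r5:✓  r6:✓
r4 has no witness among its owns-horses.

False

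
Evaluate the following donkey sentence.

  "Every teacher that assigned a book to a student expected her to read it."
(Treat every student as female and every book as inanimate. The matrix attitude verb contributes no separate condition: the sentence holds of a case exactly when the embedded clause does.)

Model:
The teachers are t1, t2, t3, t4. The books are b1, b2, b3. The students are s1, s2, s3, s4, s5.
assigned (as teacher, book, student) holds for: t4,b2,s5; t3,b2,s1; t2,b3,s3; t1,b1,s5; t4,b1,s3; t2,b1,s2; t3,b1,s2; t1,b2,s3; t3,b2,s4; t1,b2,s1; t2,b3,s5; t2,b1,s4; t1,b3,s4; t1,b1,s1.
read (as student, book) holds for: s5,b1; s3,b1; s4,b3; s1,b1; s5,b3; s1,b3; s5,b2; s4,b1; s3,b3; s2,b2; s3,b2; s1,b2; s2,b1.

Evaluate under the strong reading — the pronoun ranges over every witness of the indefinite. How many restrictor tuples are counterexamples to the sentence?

"her" takes "a student" as antecedent and "it" takes "a book"; both are donkey pronouns co-varying with the restrictor.
Strong reading: for every (t,b,s) with assigned(t,b,s), read(s,b).
Restrictor triples: (t1,b1,s1)→read(s1,b1) ✓  (t1,b1,s5)→read(s5,b1) ✓  (t1,b2,s1)→read(s1,b2) ✓  (t1,b2,s3)→read(s3,b2) ✓  (t1,b3,s4)→read(s4,b3) ✓  (t2,b1,s2)→read(s2,b1) ✓  (t2,b1,s4)→read(s4,b1) ✓  (t2,b3,s3)→read(s3,b3) ✓  (t2,b3,s5)→read(s5,b3) ✓  (t3,b1,s2)→read(s2,b1) ✓  (t3,b2,s1)→read(s1,b2) ✓  (t3,b2,s4)→read(s4,b2) ✗  (t4,b1,s3)→read(s3,b1) ✓  (t4,b2,s5)→read(s5,b2) ✓
Counterexamples (restrictor triples failing the scope): 1.

1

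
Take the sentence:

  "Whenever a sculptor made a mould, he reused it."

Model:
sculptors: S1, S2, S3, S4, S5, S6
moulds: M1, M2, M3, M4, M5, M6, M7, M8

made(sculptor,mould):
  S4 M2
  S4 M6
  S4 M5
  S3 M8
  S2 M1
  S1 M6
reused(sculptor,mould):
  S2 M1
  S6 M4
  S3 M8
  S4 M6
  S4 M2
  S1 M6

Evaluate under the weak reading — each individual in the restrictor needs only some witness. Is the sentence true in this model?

"it" takes "a mould" as antecedent — a donkey pronoun bound across the clause boundary.
Weak reading: every sculptor s with some made-mould has at least one made-mould m such that reused(s,m).
Per sculptor: S1:✓  S2:✓  S3:✓  S4:✓
Every sculptor in the restrictor has a witness.

True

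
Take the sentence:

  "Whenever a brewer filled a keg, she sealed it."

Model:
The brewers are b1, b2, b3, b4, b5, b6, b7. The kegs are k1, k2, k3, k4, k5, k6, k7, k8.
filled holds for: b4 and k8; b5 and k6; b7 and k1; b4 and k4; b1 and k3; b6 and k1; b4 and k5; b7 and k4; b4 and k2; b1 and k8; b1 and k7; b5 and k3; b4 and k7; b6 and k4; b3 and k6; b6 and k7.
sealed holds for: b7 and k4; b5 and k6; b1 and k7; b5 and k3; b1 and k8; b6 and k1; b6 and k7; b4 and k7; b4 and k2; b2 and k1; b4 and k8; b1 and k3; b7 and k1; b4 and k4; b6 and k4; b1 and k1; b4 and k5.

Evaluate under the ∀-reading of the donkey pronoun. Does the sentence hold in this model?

"it" takes "a keg" as antecedent — a donkey pronoun bound across the clause boundary.
Strong reading: for every (b,k) with filled(b,k), sealed(b,k).
Restrictor pairs: (b1,k3) ✓  (b1,k7) ✓  (b1,k8) ✓  (b3,k6) ✗  (b4,k2) ✓  (b4,k4) ✓  (b4,k5) ✓  (b4,k7) ✓  (b4,k8) ✓  (b5,k3) ✓  (b5,k6) ✓  (b6,k1) ✓  (b6,k4) ✓  (b6,k7) ✓  (b7,k1) ✓  (b7,k4) ✓
Counterexample: (b3,k6) is in filled but fails the scope.

False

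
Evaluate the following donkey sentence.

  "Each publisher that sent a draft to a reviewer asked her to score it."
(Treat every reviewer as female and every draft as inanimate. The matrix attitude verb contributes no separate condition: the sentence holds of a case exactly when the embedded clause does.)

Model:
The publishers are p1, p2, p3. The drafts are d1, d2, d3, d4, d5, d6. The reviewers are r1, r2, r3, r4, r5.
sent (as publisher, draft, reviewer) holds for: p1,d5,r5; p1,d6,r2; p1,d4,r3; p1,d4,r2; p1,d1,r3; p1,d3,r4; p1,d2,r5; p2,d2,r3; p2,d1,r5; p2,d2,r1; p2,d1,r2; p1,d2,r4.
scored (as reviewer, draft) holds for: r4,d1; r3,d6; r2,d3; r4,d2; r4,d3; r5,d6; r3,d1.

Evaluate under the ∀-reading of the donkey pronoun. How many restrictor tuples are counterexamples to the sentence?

"her" takes "a reviewer" as antecedent and "it" takes "a draft"; both are donkey pronouns co-varying with the restrictor.
Strong reading: for every (p,d,r) with sent(p,d,r), scored(r,d).
Restrictor triples: (p1,d1,r3)→scored(r3,d1) ✓  (p1,d2,r4)→scored(r4,d2) ✓  (p1,d2,r5)→scored(r5,d2) ✗  (p1,d3,r4)→scored(r4,d3) ✓  (p1,d4,r2)→scored(r2,d4) ✗  (p1,d4,r3)→scored(r3,d4) ✗  (p1,d5,r5)→scored(r5,d5) ✗  (p1,d6,r2)→scored(r2,d6) ✗  (p2,d1,r2)→scored(r2,d1) ✗  (p2,d1,r5)→scored(r5,d1) ✗  (p2,d2,r1)→scored(r1,d2) ✗  (p2,d2,r3)→scored(r3,d2) ✗
Counterexamples (restrictor triples failing the scope): 9.

9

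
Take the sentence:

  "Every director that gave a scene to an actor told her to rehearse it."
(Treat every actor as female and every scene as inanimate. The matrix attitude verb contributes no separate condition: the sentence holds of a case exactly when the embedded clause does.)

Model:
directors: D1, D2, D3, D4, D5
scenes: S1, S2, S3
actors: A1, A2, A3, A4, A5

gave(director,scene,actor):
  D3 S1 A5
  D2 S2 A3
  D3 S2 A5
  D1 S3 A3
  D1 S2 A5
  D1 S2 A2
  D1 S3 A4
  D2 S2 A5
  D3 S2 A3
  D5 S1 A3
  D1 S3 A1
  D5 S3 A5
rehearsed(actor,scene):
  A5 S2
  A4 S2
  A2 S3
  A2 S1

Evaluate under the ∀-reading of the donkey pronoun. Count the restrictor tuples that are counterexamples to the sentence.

"her" takes "an actor" as antecedent and "it" takes "a scene"; both are donkey pronouns co-varying with the restrictor.
Strong reading: for every (d,s,a) with gave(d,s,a), rehearsed(a,s).
Restrictor triples: (D1,S2,A2)→rehearsed(A2,S2) ✗  (D1,S2,A5)→rehearsed(A5,S2) ✓  (D1,S3,A1)→rehearsed(A1,S3) ✗  (D1,S3,A3)→rehearsed(A3,S3) ✗  (D1,S3,A4)→rehearsed(A4,S3) ✗  (D2,S2,A3)→rehearsed(A3,S2) ✗  (D2,S2,A5)→rehearsed(A5,S2) ✓  (D3,S1,A5)→rehearsed(A5,S1) ✗  (D3,S2,A3)→rehearsed(A3,S2) ✗  (D3,S2,A5)→rehearsed(A5,S2) ✓  (D5,S1,A3)→rehearsed(A3,S1) ✗  (D5,S3,A5)→rehearsed(A5,S3) ✗
Counterexamples (restrictor triples failing the scope): 9.

9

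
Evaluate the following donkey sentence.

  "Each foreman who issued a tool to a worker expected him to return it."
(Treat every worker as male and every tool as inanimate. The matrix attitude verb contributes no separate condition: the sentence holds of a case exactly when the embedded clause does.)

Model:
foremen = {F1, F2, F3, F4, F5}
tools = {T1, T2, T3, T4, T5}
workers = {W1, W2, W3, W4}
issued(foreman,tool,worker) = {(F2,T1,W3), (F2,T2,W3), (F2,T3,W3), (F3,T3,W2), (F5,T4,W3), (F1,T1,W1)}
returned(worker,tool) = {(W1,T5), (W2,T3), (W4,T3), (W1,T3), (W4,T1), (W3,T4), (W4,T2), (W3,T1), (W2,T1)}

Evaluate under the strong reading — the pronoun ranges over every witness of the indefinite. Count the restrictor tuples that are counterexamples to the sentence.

"him" takes "a worker" as antecedent and "it" takes "a tool"; both are donkey pronouns co-varying with the restrictor.
Strong reading: for every (f,t,w) with issued(f,t,w), returned(w,t).
Restrictor triples: (F1,T1,W1)→returned(W1,T1) ✗  (F2,T1,W3)→returned(W3,T1) ✓  (F2,T2,W3)→returned(W3,T2) ✗  (F2,T3,W3)→returned(W3,T3) ✗  (F3,T3,W2)→returned(W2,T3) ✓  (F5,T4,W3)→returned(W3,T4) ✓
Counterexamples (restrictor triples failing the scope): 3.

3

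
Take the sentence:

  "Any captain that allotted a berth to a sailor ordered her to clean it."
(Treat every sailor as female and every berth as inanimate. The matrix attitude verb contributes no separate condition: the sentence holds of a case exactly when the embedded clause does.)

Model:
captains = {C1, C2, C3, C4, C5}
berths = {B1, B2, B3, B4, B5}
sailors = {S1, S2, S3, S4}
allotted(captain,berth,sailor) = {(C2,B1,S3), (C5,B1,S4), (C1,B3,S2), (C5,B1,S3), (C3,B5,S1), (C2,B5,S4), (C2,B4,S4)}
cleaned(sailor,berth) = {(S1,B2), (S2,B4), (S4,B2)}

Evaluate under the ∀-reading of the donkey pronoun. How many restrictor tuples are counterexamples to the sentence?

7

"her" takes "a sailor" as antecedent and "it" takes "a berth"; both are donkey pronouns co-varying with the restrictor.
Strong reading: for every (c,b,s) with allotted(c,b,s), cleaned(s,b).
Restrictor triples: (C1,B3,S2)→cleaned(S2,B3) ✗  (C2,B1,S3)→cleaned(S3,B1) ✗  (C2,B4,S4)→cleaned(S4,B4) ✗  (C2,B5,S4)→cleaned(S4,B5) ✗  (C3,B5,S1)→cleaned(S1,B5) ✗  (C5,B1,S3)→cleaned(S3,B1) ✗  (C5,B1,S4)→cleaned(S4,B1) ✗
Counterexamples (restrictor triples failing the scope): 7.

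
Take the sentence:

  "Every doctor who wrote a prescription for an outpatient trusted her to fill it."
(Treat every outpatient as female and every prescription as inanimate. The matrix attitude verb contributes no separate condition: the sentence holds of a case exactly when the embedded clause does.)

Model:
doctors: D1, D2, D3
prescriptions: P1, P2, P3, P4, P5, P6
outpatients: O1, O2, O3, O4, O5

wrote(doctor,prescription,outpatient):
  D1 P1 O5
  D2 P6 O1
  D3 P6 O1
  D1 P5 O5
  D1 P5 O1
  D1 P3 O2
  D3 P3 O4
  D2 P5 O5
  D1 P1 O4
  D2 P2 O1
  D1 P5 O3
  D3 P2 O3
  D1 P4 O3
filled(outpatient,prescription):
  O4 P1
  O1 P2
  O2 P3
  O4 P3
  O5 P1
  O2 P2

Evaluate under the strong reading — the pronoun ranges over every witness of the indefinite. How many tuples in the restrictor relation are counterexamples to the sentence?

"her" takes "an outpatient" as antecedent and "it" takes "a prescription"; both are donkey pronouns co-varying with the restrictor.
Strong reading: for every (d,p,o) with wrote(d,p,o), filled(o,p).
Restrictor triples: (D1,P1,O4)→filled(O4,P1) ✓  (D1,P1,O5)→filled(O5,P1) ✓  (D1,P3,O2)→filled(O2,P3) ✓  (D1,P4,O3)→filled(O3,P4) ✗  (D1,P5,O1)→filled(O1,P5) ✗  (D1,P5,O3)→filled(O3,P5) ✗  (D1,P5,O5)→filled(O5,P5) ✗  (D2,P2,O1)→filled(O1,P2) ✓  (D2,P5,O5)→filled(O5,P5) ✗  (D2,P6,O1)→filled(O1,P6) ✗  (D3,P2,O3)→filled(O3,P2) ✗  (D3,P3,O4)→filled(O4,P3) ✓  (D3,P6,O1)→filled(O1,P6) ✗
Counterexamples (restrictor triples failing the scope): 8.

8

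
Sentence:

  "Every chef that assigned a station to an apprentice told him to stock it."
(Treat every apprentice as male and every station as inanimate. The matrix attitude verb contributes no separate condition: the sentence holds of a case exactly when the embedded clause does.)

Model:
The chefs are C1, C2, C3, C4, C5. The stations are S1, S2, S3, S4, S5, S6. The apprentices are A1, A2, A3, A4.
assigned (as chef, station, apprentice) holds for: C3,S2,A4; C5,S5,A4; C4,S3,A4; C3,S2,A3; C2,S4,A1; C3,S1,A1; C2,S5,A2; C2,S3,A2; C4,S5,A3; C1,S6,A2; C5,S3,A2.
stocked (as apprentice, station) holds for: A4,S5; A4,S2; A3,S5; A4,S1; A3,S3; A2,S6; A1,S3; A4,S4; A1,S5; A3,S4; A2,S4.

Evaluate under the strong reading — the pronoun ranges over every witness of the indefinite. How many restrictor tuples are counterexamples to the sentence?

"him" takes "an apprentice" as antecedent and "it" takes "a station"; both are donkey pronouns co-varying with the restrictor.
Strong reading: for every (c,s,a) with assigned(c,s,a), stocked(a,s).
Restrictor triples: (C1,S6,A2)→stocked(A2,S6) ✓  (C2,S3,A2)→stocked(A2,S3) ✗  (C2,S4,A1)→stocked(A1,S4) ✗  (C2,S5,A2)→stocked(A2,S5) ✗  (C3,S1,A1)→stocked(A1,S1) ✗  (C3,S2,A3)→stocked(A3,S2) ✗  (C3,S2,A4)→stocked(A4,S2) ✓  (C4,S3,A4)→stocked(A4,S3) ✗  (C4,S5,A3)→stocked(A3,S5) ✓  (C5,S3,A2)→stocked(A2,S3) ✗  (C5,S5,A4)→stocked(A4,S5) ✓
Counterexamples (restrictor triples failing the scope): 7.

7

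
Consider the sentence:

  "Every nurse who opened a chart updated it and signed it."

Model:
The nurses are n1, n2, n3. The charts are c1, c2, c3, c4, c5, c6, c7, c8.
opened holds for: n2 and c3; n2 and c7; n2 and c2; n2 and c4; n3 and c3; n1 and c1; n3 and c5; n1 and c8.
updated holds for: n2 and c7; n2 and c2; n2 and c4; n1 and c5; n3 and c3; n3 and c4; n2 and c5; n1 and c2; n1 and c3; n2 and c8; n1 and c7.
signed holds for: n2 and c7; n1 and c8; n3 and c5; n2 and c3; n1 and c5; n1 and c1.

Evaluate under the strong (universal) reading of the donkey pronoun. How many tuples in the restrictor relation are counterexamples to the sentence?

"it" takes "a chart" as antecedent — a donkey pronoun bound across the clause boundary.
Strong reading: for every (n,c) with opened(n,c), updated(n,c) ∧ signed(n,c).
Restrictor pairs: (n1,c1) ✗  (n1,c8) ✗  (n2,c2) ✗  (n2,c3) ✗  (n2,c4) ✗  (n2,c7) ✓  (n3,c3) ✗  (n3,c5) ✗
Counterexamples (restrictor pairs failing the scope): 7.

7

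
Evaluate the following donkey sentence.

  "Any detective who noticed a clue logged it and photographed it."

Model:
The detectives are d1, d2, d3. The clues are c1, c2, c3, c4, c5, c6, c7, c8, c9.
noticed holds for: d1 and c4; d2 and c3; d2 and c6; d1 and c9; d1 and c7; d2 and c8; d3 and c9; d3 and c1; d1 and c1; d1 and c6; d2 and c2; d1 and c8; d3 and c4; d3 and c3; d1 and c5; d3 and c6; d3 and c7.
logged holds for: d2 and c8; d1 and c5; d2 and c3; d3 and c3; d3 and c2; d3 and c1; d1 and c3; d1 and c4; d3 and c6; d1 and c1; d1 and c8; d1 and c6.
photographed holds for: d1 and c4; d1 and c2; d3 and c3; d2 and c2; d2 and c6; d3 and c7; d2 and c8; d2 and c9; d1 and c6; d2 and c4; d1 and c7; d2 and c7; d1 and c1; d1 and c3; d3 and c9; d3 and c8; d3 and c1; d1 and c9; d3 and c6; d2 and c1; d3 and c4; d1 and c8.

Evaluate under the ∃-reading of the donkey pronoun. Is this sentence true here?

"it" takes "a clue" as antecedent — a donkey pronoun bound across the clause boundary.
Weak reading: every detective d with some noticed-clue has at least one noticed-clue c such that logged(d,c) ∧ photographed(d,c).
Per detective: d1:✓  d2:✓  d3:✓
Every detective in the restrictor has a witness.

True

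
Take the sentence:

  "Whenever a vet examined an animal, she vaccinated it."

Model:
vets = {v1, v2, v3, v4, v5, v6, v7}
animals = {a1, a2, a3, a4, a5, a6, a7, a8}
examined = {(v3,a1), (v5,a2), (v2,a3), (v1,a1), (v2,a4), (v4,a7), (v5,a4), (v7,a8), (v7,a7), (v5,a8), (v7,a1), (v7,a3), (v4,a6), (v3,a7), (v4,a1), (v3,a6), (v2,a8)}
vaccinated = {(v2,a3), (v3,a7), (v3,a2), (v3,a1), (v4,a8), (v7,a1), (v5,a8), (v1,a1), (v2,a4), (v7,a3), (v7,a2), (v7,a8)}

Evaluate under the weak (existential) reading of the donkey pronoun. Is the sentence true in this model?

"it" takes "an animal" as antecedent — a donkey pronoun bound across the clause boundary.
Weak reading: every vet v with some examined-animal has at least one examined-animal a such that vaccinated(v,a).
Per vet: v1:✓  v2:✓  v3:✓  v4:✗  v5:✓  v7:✓
v4 has no witness among its examined-animals.

False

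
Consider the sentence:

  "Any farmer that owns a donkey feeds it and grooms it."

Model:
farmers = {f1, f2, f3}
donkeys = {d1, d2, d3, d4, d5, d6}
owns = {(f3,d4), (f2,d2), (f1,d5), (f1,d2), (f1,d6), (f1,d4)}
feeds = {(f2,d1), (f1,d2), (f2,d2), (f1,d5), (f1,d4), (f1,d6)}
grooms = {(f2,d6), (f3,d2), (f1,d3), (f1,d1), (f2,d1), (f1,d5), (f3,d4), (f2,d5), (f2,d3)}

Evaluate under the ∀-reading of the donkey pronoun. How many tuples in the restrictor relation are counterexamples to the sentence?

5

"it" takes "a donkey" as antecedent — a donkey pronoun bound across the clause boundary.
Strong reading: for every (f,d) with owns(f,d), feeds(f,d) ∧ grooms(f,d).
Restrictor pairs: (f1,d2) ✗  (f1,d4) ✗  (f1,d5) ✓  (f1,d6) ✗  (f2,d2) ✗  (f3,d4) ✗
Counterexamples (restrictor pairs failing the scope): 5.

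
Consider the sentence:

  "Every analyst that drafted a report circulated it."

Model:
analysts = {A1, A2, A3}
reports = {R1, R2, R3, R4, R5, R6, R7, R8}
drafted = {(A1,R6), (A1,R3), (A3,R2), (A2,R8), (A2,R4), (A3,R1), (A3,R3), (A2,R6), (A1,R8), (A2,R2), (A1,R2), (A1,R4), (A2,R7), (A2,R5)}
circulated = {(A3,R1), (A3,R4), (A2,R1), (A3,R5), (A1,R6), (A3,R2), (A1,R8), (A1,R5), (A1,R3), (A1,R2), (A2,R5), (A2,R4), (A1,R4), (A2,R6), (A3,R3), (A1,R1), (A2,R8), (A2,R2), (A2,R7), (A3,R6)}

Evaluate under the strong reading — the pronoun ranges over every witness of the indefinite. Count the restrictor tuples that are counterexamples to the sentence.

0

"it" takes "a report" as antecedent — a donkey pronoun bound across the clause boundary.
Strong reading: for every (a,r) with drafted(a,r), circulated(a,r).
Restrictor pairs: (A1,R2) ✓  (A1,R3) ✓  (A1,R4) ✓  (A1,R6) ✓  (A1,R8) ✓  (A2,R2) ✓  (A2,R4) ✓  (A2,R5) ✓  (A2,R6) ✓  (A2,R7) ✓  (A2,R8) ✓  (A3,R1) ✓  (A3,R2) ✓  (A3,R3) ✓
Counterexamples (restrictor pairs failing the scope): 0.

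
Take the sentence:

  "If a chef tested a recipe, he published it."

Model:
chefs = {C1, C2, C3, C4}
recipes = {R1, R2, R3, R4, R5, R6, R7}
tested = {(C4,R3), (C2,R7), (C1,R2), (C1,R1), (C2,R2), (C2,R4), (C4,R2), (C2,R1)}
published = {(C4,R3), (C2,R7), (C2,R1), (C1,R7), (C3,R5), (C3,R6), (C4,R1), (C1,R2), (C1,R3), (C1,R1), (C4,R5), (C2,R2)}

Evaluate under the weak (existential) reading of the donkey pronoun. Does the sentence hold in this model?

True

"it" takes "a recipe" as antecedent — a donkey pronoun bound across the clause boundary.
Weak reading: every chef c with some tested-recipe has at least one tested-recipe r such that published(c,r).
Per chef: C1:✓  C2:✓  C4:✓
Every chef in the restrictor has a witness.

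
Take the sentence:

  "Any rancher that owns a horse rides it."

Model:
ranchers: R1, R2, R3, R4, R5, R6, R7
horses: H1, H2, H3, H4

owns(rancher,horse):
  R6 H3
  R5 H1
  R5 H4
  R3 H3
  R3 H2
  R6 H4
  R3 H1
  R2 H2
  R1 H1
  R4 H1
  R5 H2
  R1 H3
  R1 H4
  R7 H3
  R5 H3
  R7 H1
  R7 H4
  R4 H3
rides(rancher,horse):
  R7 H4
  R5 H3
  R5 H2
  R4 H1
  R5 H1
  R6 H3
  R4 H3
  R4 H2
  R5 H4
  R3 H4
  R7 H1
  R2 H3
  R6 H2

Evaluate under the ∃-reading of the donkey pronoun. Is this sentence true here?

False

"it" takes "a horse" as antecedent — a donkey pronoun bound across the clause boundary.
Weak reading: every rancher r with some owns-horse has at least one owns-horse h such that rides(r,h).
Per rancher: R1:✗  R2:✗  R3:✗  R4:✓  R5:✓  R6:✓  R7:✓
R1 has no witness among its owns-horses.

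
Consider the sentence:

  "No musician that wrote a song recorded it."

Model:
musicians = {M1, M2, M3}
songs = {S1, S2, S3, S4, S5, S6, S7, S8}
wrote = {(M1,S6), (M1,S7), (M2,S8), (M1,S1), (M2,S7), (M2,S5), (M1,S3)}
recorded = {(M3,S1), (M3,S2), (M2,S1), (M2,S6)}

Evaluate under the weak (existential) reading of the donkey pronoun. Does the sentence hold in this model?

"it" takes "a song" as antecedent — a donkey pronoun bound across the clause boundary.
Truth condition: for no (m,s) with wrote(m,s) does recorded(m,s) hold.
Restrictor pairs — does the scope hold? (M1,S1):fails  (M1,S3):fails  (M1,S6):fails  (M1,S7):fails  (M2,S5):fails  (M2,S7):fails  (M2,S8):fails
Scope holds for no restrictor pair, so the sentence is true.

True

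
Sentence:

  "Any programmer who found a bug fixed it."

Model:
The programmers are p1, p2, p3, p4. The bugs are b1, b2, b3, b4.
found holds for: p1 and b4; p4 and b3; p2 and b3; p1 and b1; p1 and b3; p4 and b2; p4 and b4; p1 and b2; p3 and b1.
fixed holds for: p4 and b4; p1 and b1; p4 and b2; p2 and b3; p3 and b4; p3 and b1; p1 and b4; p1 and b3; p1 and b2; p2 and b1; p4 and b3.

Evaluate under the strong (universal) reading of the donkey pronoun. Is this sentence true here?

True

"it" takes "a bug" as antecedent — a donkey pronoun bound across the clause boundary.
Strong reading: for every (p,b) with found(p,b), fixed(p,b).
Restrictor pairs: (p1,b1) ✓  (p1,b2) ✓  (p1,b3) ✓  (p1,b4) ✓  (p2,b3) ✓  (p3,b1) ✓  (p4,b2) ✓  (p4,b3) ✓  (p4,b4) ✓
Every restrictor pair satisfies the scope.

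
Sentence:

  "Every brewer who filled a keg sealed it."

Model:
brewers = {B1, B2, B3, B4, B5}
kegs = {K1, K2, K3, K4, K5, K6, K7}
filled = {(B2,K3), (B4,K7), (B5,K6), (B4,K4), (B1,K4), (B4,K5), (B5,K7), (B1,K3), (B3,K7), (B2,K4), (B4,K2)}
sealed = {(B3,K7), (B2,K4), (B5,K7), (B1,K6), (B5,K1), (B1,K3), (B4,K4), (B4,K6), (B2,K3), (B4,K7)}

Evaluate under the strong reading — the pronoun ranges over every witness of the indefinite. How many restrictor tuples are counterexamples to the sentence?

"it" takes "a keg" as antecedent — a donkey pronoun bound across the clause boundary.
Strong reading: for every (b,k) with filled(b,k), sealed(b,k).
Restrictor pairs: (B1,K3) ✓  (B1,K4) ✗  (B2,K3) ✓  (B2,K4) ✓  (B3,K7) ✓  (B4,K2) ✗  (B4,K4) ✓  (B4,K5) ✗  (B4,K7) ✓  (B5,K6) ✗  (B5,K7) ✓
Counterexamples (restrictor pairs failing the scope): 4.

4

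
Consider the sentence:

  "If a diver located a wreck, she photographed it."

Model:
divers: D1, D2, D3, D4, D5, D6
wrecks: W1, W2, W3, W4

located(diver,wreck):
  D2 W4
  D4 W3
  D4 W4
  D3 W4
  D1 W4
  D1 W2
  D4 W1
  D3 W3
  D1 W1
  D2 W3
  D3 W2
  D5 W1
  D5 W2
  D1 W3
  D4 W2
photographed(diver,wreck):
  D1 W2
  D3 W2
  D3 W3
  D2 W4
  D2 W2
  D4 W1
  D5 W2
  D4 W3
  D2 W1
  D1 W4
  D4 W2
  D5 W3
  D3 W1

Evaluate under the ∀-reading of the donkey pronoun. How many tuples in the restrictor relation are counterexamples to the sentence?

"it" takes "a wreck" as antecedent — a donkey pronoun bound across the clause boundary.
Strong reading: for every (d,w) with located(d,w), photographed(d,w).
Restrictor pairs: (D1,W1) ✗  (D1,W2) ✓  (D1,W3) ✗  (D1,W4) ✓  (D2,W3) ✗  (D2,W4) ✓  (D3,W2) ✓  (D3,W3) ✓  (D3,W4) ✗  (D4,W1) ✓  (D4,W2) ✓  (D4,W3) ✓  (D4,W4) ✗  (D5,W1) ✗  (D5,W2) ✓
Counterexamples (restrictor pairs failing the scope): 6.

6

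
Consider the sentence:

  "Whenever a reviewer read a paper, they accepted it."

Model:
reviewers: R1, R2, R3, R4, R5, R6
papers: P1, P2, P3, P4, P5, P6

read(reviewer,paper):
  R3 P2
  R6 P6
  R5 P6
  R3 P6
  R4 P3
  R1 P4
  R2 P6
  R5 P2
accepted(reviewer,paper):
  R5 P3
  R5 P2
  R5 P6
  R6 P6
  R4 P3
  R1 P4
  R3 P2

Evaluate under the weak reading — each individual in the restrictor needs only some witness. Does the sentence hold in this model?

False

"it" takes "a paper" as antecedent — a donkey pronoun bound across the clause boundary.
Weak reading: every reviewer r with some read-paper has at least one read-paper p such that accepted(r,p).
Per reviewer: R1:✓  R2:✗  R3:✓  R4:✓  R5:✓  R6:✓
R2 has no witness among its read-papers.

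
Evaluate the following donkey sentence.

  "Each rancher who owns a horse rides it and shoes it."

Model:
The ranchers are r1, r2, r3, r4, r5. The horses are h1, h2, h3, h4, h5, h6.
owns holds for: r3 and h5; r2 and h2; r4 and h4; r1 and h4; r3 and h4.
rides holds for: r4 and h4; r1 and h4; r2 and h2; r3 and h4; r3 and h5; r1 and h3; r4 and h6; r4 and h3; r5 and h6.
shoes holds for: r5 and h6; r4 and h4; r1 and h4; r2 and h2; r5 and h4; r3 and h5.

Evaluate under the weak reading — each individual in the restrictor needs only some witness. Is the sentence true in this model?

True

"it" takes "a horse" as antecedent — a donkey pronoun bound across the clause boundary.
Weak reading: every rancher r with some owns-horse has at least one owns-horse h such that rides(r,h) ∧ shoes(r,h).
Per rancher: r1:✓  r2:✓  r3:✓  r4:✓
Every rancher in the restrictor has a witness.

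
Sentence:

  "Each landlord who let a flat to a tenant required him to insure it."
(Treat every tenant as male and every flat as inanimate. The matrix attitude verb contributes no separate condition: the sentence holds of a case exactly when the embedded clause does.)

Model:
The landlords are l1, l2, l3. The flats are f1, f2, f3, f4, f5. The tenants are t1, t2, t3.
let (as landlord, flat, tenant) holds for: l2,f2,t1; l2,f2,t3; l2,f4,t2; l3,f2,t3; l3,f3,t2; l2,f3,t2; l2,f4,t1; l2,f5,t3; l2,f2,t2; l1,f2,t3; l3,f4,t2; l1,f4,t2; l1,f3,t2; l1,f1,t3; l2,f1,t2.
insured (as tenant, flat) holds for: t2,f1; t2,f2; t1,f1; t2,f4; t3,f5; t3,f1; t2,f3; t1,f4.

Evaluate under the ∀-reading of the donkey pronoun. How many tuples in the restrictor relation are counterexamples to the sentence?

"him" takes "a tenant" as antecedent and "it" takes "a flat"; both are donkey pronouns co-varying with the restrictor.
Strong reading: for every (l,f,t) with let(l,f,t), insured(t,f).
Restrictor triples: (l1,f1,t3)→insured(t3,f1) ✓  (l1,f2,t3)→insured(t3,f2) ✗  (l1,f3,t2)→insured(t2,f3) ✓  (l1,f4,t2)→insured(t2,f4) ✓  (l2,f1,t2)→insured(t2,f1) ✓  (l2,f2,t1)→insured(t1,f2) ✗  (l2,f2,t2)→insured(t2,f2) ✓  (l2,f2,t3)→insured(t3,f2) ✗  (l2,f3,t2)→insured(t2,f3) ✓  (l2,f4,t1)→insured(t1,f4) ✓  (l2,f4,t2)→insured(t2,f4) ✓  (l2,f5,t3)→insured(t3,f5) ✓  (l3,f2,t3)→insured(t3,f2) ✗  (l3,f3,t2)→insured(t2,f3) ✓  (l3,f4,t2)→insured(t2,f4) ✓
Counterexamples (restrictor triples failing the scope): 4.

4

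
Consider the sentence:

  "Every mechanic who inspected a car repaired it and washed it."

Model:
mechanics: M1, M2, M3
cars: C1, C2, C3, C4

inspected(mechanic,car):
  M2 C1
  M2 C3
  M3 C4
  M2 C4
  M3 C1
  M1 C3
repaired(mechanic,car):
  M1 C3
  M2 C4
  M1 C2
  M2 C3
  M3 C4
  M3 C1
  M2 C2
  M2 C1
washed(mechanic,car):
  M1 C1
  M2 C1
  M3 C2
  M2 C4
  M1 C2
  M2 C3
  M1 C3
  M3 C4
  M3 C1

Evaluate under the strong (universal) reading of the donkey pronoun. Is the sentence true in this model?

True

"it" takes "a car" as antecedent — a donkey pronoun bound across the clause boundary.
Strong reading: for every (m,c) with inspected(m,c), repaired(m,c) ∧ washed(m,c).
Restrictor pairs: (M1,C3) ✓  (M2,C1) ✓  (M2,C3) ✓  (M2,C4) ✓  (M3,C1) ✓  (M3,C4) ✓
Every restrictor pair satisfies the scope.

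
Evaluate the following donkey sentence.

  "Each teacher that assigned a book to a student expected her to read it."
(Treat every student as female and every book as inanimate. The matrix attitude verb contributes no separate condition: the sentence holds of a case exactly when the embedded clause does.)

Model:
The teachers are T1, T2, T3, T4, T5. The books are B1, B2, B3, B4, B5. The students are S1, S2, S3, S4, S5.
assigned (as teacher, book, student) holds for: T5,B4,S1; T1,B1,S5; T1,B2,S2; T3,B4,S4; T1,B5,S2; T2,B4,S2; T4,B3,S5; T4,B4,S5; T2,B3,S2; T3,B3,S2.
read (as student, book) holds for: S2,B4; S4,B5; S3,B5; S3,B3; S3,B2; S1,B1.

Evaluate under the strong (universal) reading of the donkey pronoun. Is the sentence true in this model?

False

"her" takes "a student" as antecedent and "it" takes "a book"; both are donkey pronouns co-varying with the restrictor.
Strong reading: for every (t,b,s) with assigned(t,b,s), read(s,b).
Restrictor triples: (T1,B1,S5)→read(S5,B1) ✗  (T1,B2,S2)→read(S2,B2) ✗  (T1,B5,S2)→read(S2,B5) ✗  (T2,B3,S2)→read(S2,B3) ✗  (T2,B4,S2)→read(S2,B4) ✓  (T3,B3,S2)→read(S2,B3) ✗  (T3,B4,S4)→read(S4,B4) ✗  (T4,B3,S5)→read(S5,B3) ✗  (T4,B4,S5)→read(S5,B4) ✗  (T5,B4,S1)→read(S1,B4) ✗
Counterexample: (T1,B1,S5) — read(S5,B1) does not hold.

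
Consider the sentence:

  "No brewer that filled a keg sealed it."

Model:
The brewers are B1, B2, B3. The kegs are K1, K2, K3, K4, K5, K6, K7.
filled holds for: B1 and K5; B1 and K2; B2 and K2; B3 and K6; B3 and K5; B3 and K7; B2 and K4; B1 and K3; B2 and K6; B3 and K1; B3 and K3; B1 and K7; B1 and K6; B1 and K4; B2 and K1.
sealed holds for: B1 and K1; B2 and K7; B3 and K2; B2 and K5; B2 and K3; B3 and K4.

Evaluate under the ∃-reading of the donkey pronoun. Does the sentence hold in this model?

True

"it" takes "a keg" as antecedent — a donkey pronoun bound across the clause boundary.
Truth condition: for no (b,k) with filled(b,k) does sealed(b,k) hold.
Restrictor pairs — does the scope hold? (B1,K2):fails  (B1,K3):fails  (B1,K4):fails  (B1,K5):fails  (B1,K6):fails  (B1,K7):fails  (B2,K1):fails  (B2,K2):fails  (B2,K4):fails  (B2,K6):fails  (B3,K1):fails  (B3,K3):fails  (B3,K5):fails  (B3,K6):fails  (B3,K7):fails
Scope holds for no restrictor pair, so the sentence is true.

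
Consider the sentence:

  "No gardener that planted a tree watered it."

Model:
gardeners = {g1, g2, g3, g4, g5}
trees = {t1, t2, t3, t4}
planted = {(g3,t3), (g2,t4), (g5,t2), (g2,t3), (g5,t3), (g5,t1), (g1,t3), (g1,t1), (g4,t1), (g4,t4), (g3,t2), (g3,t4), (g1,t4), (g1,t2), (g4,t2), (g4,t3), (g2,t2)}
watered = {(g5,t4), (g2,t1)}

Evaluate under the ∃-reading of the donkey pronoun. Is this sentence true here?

True

"it" takes "a tree" as antecedent — a donkey pronoun bound across the clause boundary.
Truth condition: for no (g,t) with planted(g,t) does watered(g,t) hold.
Restrictor pairs — does the scope hold? (g1,t1):fails  (g1,t2):fails  (g1,t3):fails  (g1,t4):fails  (g2,t2):fails  (g2,t3):fails  (g2,t4):fails  (g3,t2):fails  (g3,t3):fails  (g3,t4):fails  (g4,t1):fails  (g4,t2):fails  (g4,t3):fails  (g4,t4):fails  (g5,t1):fails  (g5,t2):fails  (g5,t3):fails
Scope holds for no restrictor pair, so the sentence is true.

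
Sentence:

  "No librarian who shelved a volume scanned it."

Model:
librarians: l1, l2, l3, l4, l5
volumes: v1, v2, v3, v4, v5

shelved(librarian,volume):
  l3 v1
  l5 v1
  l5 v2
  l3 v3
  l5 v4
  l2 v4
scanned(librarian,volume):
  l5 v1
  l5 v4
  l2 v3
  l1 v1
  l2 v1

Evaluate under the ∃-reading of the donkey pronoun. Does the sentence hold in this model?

False

"it" takes "a volume" as antecedent — a donkey pronoun bound across the clause boundary.
Truth condition: for no (l,v) with shelved(l,v) does scanned(l,v) hold.
Restrictor pairs — does the scope hold? (l2,v4):fails  (l3,v1):fails  (l3,v3):fails  (l5,v1):holds  (l5,v2):fails  (l5,v4):holds
Scope holds for 2 pair(s), so the sentence is false.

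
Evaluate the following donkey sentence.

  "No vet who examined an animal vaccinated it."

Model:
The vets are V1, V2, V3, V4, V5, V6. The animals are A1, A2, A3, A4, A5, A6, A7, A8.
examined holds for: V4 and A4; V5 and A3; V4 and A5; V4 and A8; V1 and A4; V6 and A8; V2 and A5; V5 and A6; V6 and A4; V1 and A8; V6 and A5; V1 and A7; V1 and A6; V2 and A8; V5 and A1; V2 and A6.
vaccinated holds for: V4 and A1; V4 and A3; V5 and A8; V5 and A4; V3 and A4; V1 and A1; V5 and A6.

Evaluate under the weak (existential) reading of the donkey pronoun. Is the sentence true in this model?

False

"it" takes "an animal" as antecedent — a donkey pronoun bound across the clause boundary.
Truth condition: for no (v,a) with examined(v,a) does vaccinated(v,a) hold.
Restrictor pairs — does the scope hold? (V1,A4):fails  (V1,A6):fails  (V1,A7):fails  (V1,A8):fails  (V2,A5):fails  (V2,A6):fails  (V2,A8):fails  (V4,A4):fails  (V4,A5):fails  (V4,A8):fails  (V5,A1):fails  (V5,A3):fails  (V5,A6):holds  (V6,A4):fails  (V6,A5):fails  (V6,A8):fails
Scope holds for 1 pair(s), so the sentence is false.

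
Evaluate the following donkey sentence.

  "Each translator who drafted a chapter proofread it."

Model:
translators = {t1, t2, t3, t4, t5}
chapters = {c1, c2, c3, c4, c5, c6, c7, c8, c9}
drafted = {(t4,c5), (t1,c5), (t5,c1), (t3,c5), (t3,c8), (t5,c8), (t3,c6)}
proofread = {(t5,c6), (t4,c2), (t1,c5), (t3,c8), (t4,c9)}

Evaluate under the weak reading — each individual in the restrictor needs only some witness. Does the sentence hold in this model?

False

"it" takes "a chapter" as antecedent — a donkey pronoun bound across the clause boundary.
Weak reading: every translator t with some drafted-chapter has at least one drafted-chapter c such that proofread(t,c).
Per translator: t1:✓  t3:✓  t4:✗  t5:✗
t4 has no witness among its drafted-chapters.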